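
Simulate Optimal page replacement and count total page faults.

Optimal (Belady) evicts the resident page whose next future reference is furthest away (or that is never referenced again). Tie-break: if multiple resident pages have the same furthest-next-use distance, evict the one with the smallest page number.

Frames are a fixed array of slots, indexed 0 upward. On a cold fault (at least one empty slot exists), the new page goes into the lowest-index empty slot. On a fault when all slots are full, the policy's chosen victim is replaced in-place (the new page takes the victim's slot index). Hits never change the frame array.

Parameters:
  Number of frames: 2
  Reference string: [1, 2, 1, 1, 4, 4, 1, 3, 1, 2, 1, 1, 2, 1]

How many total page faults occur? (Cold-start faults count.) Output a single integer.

Answer: 5

Derivation:
Step 0: ref 1 → FAULT, frames=[1,-]
Step 1: ref 2 → FAULT, frames=[1,2]
Step 2: ref 1 → HIT, frames=[1,2]
Step 3: ref 1 → HIT, frames=[1,2]
Step 4: ref 4 → FAULT (evict 2), frames=[1,4]
Step 5: ref 4 → HIT, frames=[1,4]
Step 6: ref 1 → HIT, frames=[1,4]
Step 7: ref 3 → FAULT (evict 4), frames=[1,3]
Step 8: ref 1 → HIT, frames=[1,3]
Step 9: ref 2 → FAULT (evict 3), frames=[1,2]
Step 10: ref 1 → HIT, frames=[1,2]
Step 11: ref 1 → HIT, frames=[1,2]
Step 12: ref 2 → HIT, frames=[1,2]
Step 13: ref 1 → HIT, frames=[1,2]
Total faults: 5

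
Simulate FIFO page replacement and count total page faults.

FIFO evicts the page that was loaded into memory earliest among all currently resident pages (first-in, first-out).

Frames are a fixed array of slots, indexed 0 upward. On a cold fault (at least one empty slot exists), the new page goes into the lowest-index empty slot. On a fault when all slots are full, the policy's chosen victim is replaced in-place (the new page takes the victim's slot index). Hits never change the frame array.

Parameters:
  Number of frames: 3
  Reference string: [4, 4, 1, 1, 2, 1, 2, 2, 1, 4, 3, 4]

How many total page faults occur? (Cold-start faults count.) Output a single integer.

Answer: 5

Derivation:
Step 0: ref 4 → FAULT, frames=[4,-,-]
Step 1: ref 4 → HIT, frames=[4,-,-]
Step 2: ref 1 → FAULT, frames=[4,1,-]
Step 3: ref 1 → HIT, frames=[4,1,-]
Step 4: ref 2 → FAULT, frames=[4,1,2]
Step 5: ref 1 → HIT, frames=[4,1,2]
Step 6: ref 2 → HIT, frames=[4,1,2]
Step 7: ref 2 → HIT, frames=[4,1,2]
Step 8: ref 1 → HIT, frames=[4,1,2]
Step 9: ref 4 → HIT, frames=[4,1,2]
Step 10: ref 3 → FAULT (evict 4), frames=[3,1,2]
Step 11: ref 4 → FAULT (evict 1), frames=[3,4,2]
Total faults: 5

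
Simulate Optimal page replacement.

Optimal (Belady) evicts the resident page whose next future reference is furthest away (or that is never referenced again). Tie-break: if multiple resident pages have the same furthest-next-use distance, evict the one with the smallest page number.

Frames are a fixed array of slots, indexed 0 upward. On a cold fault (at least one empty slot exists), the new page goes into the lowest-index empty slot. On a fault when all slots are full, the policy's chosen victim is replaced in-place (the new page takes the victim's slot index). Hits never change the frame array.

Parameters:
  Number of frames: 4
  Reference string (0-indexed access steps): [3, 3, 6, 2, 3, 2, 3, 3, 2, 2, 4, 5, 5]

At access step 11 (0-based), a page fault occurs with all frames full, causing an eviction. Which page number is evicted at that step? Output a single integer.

Answer: 2

Derivation:
Step 0: ref 3 -> FAULT, frames=[3,-,-,-]
Step 1: ref 3 -> HIT, frames=[3,-,-,-]
Step 2: ref 6 -> FAULT, frames=[3,6,-,-]
Step 3: ref 2 -> FAULT, frames=[3,6,2,-]
Step 4: ref 3 -> HIT, frames=[3,6,2,-]
Step 5: ref 2 -> HIT, frames=[3,6,2,-]
Step 6: ref 3 -> HIT, frames=[3,6,2,-]
Step 7: ref 3 -> HIT, frames=[3,6,2,-]
Step 8: ref 2 -> HIT, frames=[3,6,2,-]
Step 9: ref 2 -> HIT, frames=[3,6,2,-]
Step 10: ref 4 -> FAULT, frames=[3,6,2,4]
Step 11: ref 5 -> FAULT, evict 2, frames=[3,6,5,4]
At step 11: evicted page 2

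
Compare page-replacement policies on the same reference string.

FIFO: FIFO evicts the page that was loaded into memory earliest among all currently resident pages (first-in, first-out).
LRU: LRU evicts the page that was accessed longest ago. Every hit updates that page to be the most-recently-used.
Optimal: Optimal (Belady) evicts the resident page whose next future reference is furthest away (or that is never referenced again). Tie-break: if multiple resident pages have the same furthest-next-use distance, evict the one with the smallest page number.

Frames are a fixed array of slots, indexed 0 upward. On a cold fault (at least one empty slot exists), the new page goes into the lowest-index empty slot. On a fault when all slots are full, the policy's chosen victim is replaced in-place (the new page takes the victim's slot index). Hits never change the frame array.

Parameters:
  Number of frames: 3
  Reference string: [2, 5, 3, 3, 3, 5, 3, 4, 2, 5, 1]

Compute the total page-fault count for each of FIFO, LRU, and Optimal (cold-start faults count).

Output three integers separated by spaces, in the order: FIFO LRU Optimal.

Answer: 7 7 5

Derivation:
--- FIFO ---
  step 0: ref 2 -> FAULT, frames=[2,-,-] (faults so far: 1)
  step 1: ref 5 -> FAULT, frames=[2,5,-] (faults so far: 2)
  step 2: ref 3 -> FAULT, frames=[2,5,3] (faults so far: 3)
  step 3: ref 3 -> HIT, frames=[2,5,3] (faults so far: 3)
  step 4: ref 3 -> HIT, frames=[2,5,3] (faults so far: 3)
  step 5: ref 5 -> HIT, frames=[2,5,3] (faults so far: 3)
  step 6: ref 3 -> HIT, frames=[2,5,3] (faults so far: 3)
  step 7: ref 4 -> FAULT, evict 2, frames=[4,5,3] (faults so far: 4)
  step 8: ref 2 -> FAULT, evict 5, frames=[4,2,3] (faults so far: 5)
  step 9: ref 5 -> FAULT, evict 3, frames=[4,2,5] (faults so far: 6)
  step 10: ref 1 -> FAULT, evict 4, frames=[1,2,5] (faults so far: 7)
  FIFO total faults: 7
--- LRU ---
  step 0: ref 2 -> FAULT, frames=[2,-,-] (faults so far: 1)
  step 1: ref 5 -> FAULT, frames=[2,5,-] (faults so far: 2)
  step 2: ref 3 -> FAULT, frames=[2,5,3] (faults so far: 3)
  step 3: ref 3 -> HIT, frames=[2,5,3] (faults so far: 3)
  step 4: ref 3 -> HIT, frames=[2,5,3] (faults so far: 3)
  step 5: ref 5 -> HIT, frames=[2,5,3] (faults so far: 3)
  step 6: ref 3 -> HIT, frames=[2,5,3] (faults so far: 3)
  step 7: ref 4 -> FAULT, evict 2, frames=[4,5,3] (faults so far: 4)
  step 8: ref 2 -> FAULT, evict 5, frames=[4,2,3] (faults so far: 5)
  step 9: ref 5 -> FAULT, evict 3, frames=[4,2,5] (faults so far: 6)
  step 10: ref 1 -> FAULT, evict 4, frames=[1,2,5] (faults so far: 7)
  LRU total faults: 7
--- Optimal ---
  step 0: ref 2 -> FAULT, frames=[2,-,-] (faults so far: 1)
  step 1: ref 5 -> FAULT, frames=[2,5,-] (faults so far: 2)
  step 2: ref 3 -> FAULT, frames=[2,5,3] (faults so far: 3)
  step 3: ref 3 -> HIT, frames=[2,5,3] (faults so far: 3)
  step 4: ref 3 -> HIT, frames=[2,5,3] (faults so far: 3)
  step 5: ref 5 -> HIT, frames=[2,5,3] (faults so far: 3)
  step 6: ref 3 -> HIT, frames=[2,5,3] (faults so far: 3)
  step 7: ref 4 -> FAULT, evict 3, frames=[2,5,4] (faults so far: 4)
  step 8: ref 2 -> HIT, frames=[2,5,4] (faults so far: 4)
  step 9: ref 5 -> HIT, frames=[2,5,4] (faults so far: 4)
  step 10: ref 1 -> FAULT, evict 2, frames=[1,5,4] (faults so far: 5)
  Optimal total faults: 5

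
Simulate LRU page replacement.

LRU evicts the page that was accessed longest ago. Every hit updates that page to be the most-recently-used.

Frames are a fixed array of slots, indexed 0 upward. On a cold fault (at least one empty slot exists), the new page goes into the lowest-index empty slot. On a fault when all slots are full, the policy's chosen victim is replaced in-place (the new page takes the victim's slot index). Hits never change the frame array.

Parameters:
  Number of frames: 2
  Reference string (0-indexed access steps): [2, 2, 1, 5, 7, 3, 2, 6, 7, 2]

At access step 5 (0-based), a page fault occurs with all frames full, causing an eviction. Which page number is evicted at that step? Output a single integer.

Step 0: ref 2 -> FAULT, frames=[2,-]
Step 1: ref 2 -> HIT, frames=[2,-]
Step 2: ref 1 -> FAULT, frames=[2,1]
Step 3: ref 5 -> FAULT, evict 2, frames=[5,1]
Step 4: ref 7 -> FAULT, evict 1, frames=[5,7]
Step 5: ref 3 -> FAULT, evict 5, frames=[3,7]
At step 5: evicted page 5

Answer: 5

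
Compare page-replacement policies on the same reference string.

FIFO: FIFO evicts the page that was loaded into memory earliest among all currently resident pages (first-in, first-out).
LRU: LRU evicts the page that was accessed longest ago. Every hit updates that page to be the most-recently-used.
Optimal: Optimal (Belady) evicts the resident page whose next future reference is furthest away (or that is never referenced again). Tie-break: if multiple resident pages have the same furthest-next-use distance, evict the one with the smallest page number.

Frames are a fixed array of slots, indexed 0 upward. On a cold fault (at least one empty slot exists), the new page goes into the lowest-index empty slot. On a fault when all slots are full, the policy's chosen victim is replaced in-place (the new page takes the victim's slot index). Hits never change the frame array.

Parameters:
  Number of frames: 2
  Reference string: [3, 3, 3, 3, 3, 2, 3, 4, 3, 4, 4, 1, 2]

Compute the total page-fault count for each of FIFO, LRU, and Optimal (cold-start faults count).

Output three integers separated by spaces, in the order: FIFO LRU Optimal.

--- FIFO ---
  step 0: ref 3 -> FAULT, frames=[3,-] (faults so far: 1)
  step 1: ref 3 -> HIT, frames=[3,-] (faults so far: 1)
  step 2: ref 3 -> HIT, frames=[3,-] (faults so far: 1)
  step 3: ref 3 -> HIT, frames=[3,-] (faults so far: 1)
  step 4: ref 3 -> HIT, frames=[3,-] (faults so far: 1)
  step 5: ref 2 -> FAULT, frames=[3,2] (faults so far: 2)
  step 6: ref 3 -> HIT, frames=[3,2] (faults so far: 2)
  step 7: ref 4 -> FAULT, evict 3, frames=[4,2] (faults so far: 3)
  step 8: ref 3 -> FAULT, evict 2, frames=[4,3] (faults so far: 4)
  step 9: ref 4 -> HIT, frames=[4,3] (faults so far: 4)
  step 10: ref 4 -> HIT, frames=[4,3] (faults so far: 4)
  step 11: ref 1 -> FAULT, evict 4, frames=[1,3] (faults so far: 5)
  step 12: ref 2 -> FAULT, evict 3, frames=[1,2] (faults so far: 6)
  FIFO total faults: 6
--- LRU ---
  step 0: ref 3 -> FAULT, frames=[3,-] (faults so far: 1)
  step 1: ref 3 -> HIT, frames=[3,-] (faults so far: 1)
  step 2: ref 3 -> HIT, frames=[3,-] (faults so far: 1)
  step 3: ref 3 -> HIT, frames=[3,-] (faults so far: 1)
  step 4: ref 3 -> HIT, frames=[3,-] (faults so far: 1)
  step 5: ref 2 -> FAULT, frames=[3,2] (faults so far: 2)
  step 6: ref 3 -> HIT, frames=[3,2] (faults so far: 2)
  step 7: ref 4 -> FAULT, evict 2, frames=[3,4] (faults so far: 3)
  step 8: ref 3 -> HIT, frames=[3,4] (faults so far: 3)
  step 9: ref 4 -> HIT, frames=[3,4] (faults so far: 3)
  step 10: ref 4 -> HIT, frames=[3,4] (faults so far: 3)
  step 11: ref 1 -> FAULT, evict 3, frames=[1,4] (faults so far: 4)
  step 12: ref 2 -> FAULT, evict 4, frames=[1,2] (faults so far: 5)
  LRU total faults: 5
--- Optimal ---
  step 0: ref 3 -> FAULT, frames=[3,-] (faults so far: 1)
  step 1: ref 3 -> HIT, frames=[3,-] (faults so far: 1)
  step 2: ref 3 -> HIT, frames=[3,-] (faults so far: 1)
  step 3: ref 3 -> HIT, frames=[3,-] (faults so far: 1)
  step 4: ref 3 -> HIT, frames=[3,-] (faults so far: 1)
  step 5: ref 2 -> FAULT, frames=[3,2] (faults so far: 2)
  step 6: ref 3 -> HIT, frames=[3,2] (faults so far: 2)
  step 7: ref 4 -> FAULT, evict 2, frames=[3,4] (faults so far: 3)
  step 8: ref 3 -> HIT, frames=[3,4] (faults so far: 3)
  step 9: ref 4 -> HIT, frames=[3,4] (faults so far: 3)
  step 10: ref 4 -> HIT, frames=[3,4] (faults so far: 3)
  step 11: ref 1 -> FAULT, evict 3, frames=[1,4] (faults so far: 4)
  step 12: ref 2 -> FAULT, evict 1, frames=[2,4] (faults so far: 5)
  Optimal total faults: 5

Answer: 6 5 5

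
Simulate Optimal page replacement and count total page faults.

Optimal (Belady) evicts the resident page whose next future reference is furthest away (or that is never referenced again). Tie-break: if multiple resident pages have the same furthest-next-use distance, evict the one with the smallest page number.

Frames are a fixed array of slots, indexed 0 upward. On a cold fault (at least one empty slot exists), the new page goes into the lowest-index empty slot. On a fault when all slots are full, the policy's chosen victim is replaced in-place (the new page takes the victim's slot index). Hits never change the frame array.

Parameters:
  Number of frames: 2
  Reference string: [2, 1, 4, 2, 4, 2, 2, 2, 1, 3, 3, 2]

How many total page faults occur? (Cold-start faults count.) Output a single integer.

Step 0: ref 2 → FAULT, frames=[2,-]
Step 1: ref 1 → FAULT, frames=[2,1]
Step 2: ref 4 → FAULT (evict 1), frames=[2,4]
Step 3: ref 2 → HIT, frames=[2,4]
Step 4: ref 4 → HIT, frames=[2,4]
Step 5: ref 2 → HIT, frames=[2,4]
Step 6: ref 2 → HIT, frames=[2,4]
Step 7: ref 2 → HIT, frames=[2,4]
Step 8: ref 1 → FAULT (evict 4), frames=[2,1]
Step 9: ref 3 → FAULT (evict 1), frames=[2,3]
Step 10: ref 3 → HIT, frames=[2,3]
Step 11: ref 2 → HIT, frames=[2,3]
Total faults: 5

Answer: 5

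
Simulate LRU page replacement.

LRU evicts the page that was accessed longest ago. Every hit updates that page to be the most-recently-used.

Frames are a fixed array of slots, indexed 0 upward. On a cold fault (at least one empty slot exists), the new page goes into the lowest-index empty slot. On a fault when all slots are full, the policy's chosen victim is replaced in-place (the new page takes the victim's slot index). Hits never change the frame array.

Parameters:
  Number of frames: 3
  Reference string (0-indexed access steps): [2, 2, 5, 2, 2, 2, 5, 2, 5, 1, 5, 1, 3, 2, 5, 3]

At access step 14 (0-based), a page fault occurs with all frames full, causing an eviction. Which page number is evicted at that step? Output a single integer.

Step 0: ref 2 -> FAULT, frames=[2,-,-]
Step 1: ref 2 -> HIT, frames=[2,-,-]
Step 2: ref 5 -> FAULT, frames=[2,5,-]
Step 3: ref 2 -> HIT, frames=[2,5,-]
Step 4: ref 2 -> HIT, frames=[2,5,-]
Step 5: ref 2 -> HIT, frames=[2,5,-]
Step 6: ref 5 -> HIT, frames=[2,5,-]
Step 7: ref 2 -> HIT, frames=[2,5,-]
Step 8: ref 5 -> HIT, frames=[2,5,-]
Step 9: ref 1 -> FAULT, frames=[2,5,1]
Step 10: ref 5 -> HIT, frames=[2,5,1]
Step 11: ref 1 -> HIT, frames=[2,5,1]
Step 12: ref 3 -> FAULT, evict 2, frames=[3,5,1]
Step 13: ref 2 -> FAULT, evict 5, frames=[3,2,1]
Step 14: ref 5 -> FAULT, evict 1, frames=[3,2,5]
At step 14: evicted page 1

Answer: 1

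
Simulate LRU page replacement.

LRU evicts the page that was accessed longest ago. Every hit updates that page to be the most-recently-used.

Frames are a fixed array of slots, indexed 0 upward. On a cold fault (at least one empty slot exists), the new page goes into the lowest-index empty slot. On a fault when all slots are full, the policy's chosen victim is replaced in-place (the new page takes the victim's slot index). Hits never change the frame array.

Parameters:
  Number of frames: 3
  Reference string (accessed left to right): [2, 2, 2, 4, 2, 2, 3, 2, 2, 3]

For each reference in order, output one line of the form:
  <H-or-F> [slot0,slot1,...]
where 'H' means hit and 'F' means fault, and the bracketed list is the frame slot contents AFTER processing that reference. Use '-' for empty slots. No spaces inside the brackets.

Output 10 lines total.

F [2,-,-]
H [2,-,-]
H [2,-,-]
F [2,4,-]
H [2,4,-]
H [2,4,-]
F [2,4,3]
H [2,4,3]
H [2,4,3]
H [2,4,3]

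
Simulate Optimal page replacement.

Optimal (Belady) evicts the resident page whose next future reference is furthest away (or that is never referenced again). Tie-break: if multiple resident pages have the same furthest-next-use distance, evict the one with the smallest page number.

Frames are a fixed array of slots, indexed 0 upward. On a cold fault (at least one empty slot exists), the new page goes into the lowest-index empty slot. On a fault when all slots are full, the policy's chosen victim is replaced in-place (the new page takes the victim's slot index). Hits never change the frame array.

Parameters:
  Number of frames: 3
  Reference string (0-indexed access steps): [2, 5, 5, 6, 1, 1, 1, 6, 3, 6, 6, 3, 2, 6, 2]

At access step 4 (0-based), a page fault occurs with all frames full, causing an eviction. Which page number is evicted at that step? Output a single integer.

Answer: 5

Derivation:
Step 0: ref 2 -> FAULT, frames=[2,-,-]
Step 1: ref 5 -> FAULT, frames=[2,5,-]
Step 2: ref 5 -> HIT, frames=[2,5,-]
Step 3: ref 6 -> FAULT, frames=[2,5,6]
Step 4: ref 1 -> FAULT, evict 5, frames=[2,1,6]
At step 4: evicted page 5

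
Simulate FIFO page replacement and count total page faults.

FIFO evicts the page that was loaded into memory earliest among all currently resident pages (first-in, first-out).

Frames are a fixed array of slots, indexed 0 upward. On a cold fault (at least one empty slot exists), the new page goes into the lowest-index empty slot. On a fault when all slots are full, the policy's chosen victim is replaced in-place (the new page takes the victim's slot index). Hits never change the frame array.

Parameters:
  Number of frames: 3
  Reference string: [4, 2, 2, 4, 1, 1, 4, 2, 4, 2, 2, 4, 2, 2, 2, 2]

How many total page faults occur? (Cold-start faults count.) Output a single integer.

Step 0: ref 4 → FAULT, frames=[4,-,-]
Step 1: ref 2 → FAULT, frames=[4,2,-]
Step 2: ref 2 → HIT, frames=[4,2,-]
Step 3: ref 4 → HIT, frames=[4,2,-]
Step 4: ref 1 → FAULT, frames=[4,2,1]
Step 5: ref 1 → HIT, frames=[4,2,1]
Step 6: ref 4 → HIT, frames=[4,2,1]
Step 7: ref 2 → HIT, frames=[4,2,1]
Step 8: ref 4 → HIT, frames=[4,2,1]
Step 9: ref 2 → HIT, frames=[4,2,1]
Step 10: ref 2 → HIT, frames=[4,2,1]
Step 11: ref 4 → HIT, frames=[4,2,1]
Step 12: ref 2 → HIT, frames=[4,2,1]
Step 13: ref 2 → HIT, frames=[4,2,1]
Step 14: ref 2 → HIT, frames=[4,2,1]
Step 15: ref 2 → HIT, frames=[4,2,1]
Total faults: 3

Answer: 3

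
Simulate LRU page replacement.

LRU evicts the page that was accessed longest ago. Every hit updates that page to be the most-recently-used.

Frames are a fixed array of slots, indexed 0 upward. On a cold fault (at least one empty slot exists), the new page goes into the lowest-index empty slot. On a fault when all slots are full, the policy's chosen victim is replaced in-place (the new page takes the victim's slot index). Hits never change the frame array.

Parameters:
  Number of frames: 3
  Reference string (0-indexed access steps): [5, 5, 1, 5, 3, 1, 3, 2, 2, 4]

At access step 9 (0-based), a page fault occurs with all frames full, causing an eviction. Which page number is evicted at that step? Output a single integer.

Answer: 1

Derivation:
Step 0: ref 5 -> FAULT, frames=[5,-,-]
Step 1: ref 5 -> HIT, frames=[5,-,-]
Step 2: ref 1 -> FAULT, frames=[5,1,-]
Step 3: ref 5 -> HIT, frames=[5,1,-]
Step 4: ref 3 -> FAULT, frames=[5,1,3]
Step 5: ref 1 -> HIT, frames=[5,1,3]
Step 6: ref 3 -> HIT, frames=[5,1,3]
Step 7: ref 2 -> FAULT, evict 5, frames=[2,1,3]
Step 8: ref 2 -> HIT, frames=[2,1,3]
Step 9: ref 4 -> FAULT, evict 1, frames=[2,4,3]
At step 9: evicted page 1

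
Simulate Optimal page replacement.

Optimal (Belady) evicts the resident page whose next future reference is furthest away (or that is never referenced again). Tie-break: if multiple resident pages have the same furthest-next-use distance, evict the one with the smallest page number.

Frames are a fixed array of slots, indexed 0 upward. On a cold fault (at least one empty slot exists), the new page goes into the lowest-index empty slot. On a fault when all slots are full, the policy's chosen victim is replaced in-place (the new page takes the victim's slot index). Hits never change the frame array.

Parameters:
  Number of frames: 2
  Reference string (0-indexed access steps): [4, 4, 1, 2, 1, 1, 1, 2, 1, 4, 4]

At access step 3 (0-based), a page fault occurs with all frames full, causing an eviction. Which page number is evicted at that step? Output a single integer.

Step 0: ref 4 -> FAULT, frames=[4,-]
Step 1: ref 4 -> HIT, frames=[4,-]
Step 2: ref 1 -> FAULT, frames=[4,1]
Step 3: ref 2 -> FAULT, evict 4, frames=[2,1]
At step 3: evicted page 4

Answer: 4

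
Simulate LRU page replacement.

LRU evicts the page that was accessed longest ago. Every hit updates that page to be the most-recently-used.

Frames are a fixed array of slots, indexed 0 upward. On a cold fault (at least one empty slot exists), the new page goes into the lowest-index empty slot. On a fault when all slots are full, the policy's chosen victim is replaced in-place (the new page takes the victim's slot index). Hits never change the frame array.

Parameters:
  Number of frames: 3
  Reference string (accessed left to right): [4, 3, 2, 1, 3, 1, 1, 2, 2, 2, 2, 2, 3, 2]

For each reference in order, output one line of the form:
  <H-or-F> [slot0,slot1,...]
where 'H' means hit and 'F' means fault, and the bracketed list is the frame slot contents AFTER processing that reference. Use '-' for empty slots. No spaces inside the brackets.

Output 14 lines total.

F [4,-,-]
F [4,3,-]
F [4,3,2]
F [1,3,2]
H [1,3,2]
H [1,3,2]
H [1,3,2]
H [1,3,2]
H [1,3,2]
H [1,3,2]
H [1,3,2]
H [1,3,2]
H [1,3,2]
H [1,3,2]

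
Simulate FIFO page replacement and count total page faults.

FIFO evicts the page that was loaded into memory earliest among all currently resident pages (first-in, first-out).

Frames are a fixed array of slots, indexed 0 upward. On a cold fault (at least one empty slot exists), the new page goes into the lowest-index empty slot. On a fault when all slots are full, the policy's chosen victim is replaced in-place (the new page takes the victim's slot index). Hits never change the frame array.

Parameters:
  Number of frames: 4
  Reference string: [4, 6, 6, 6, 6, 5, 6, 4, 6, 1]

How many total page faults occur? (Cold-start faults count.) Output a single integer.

Answer: 4

Derivation:
Step 0: ref 4 → FAULT, frames=[4,-,-,-]
Step 1: ref 6 → FAULT, frames=[4,6,-,-]
Step 2: ref 6 → HIT, frames=[4,6,-,-]
Step 3: ref 6 → HIT, frames=[4,6,-,-]
Step 4: ref 6 → HIT, frames=[4,6,-,-]
Step 5: ref 5 → FAULT, frames=[4,6,5,-]
Step 6: ref 6 → HIT, frames=[4,6,5,-]
Step 7: ref 4 → HIT, frames=[4,6,5,-]
Step 8: ref 6 → HIT, frames=[4,6,5,-]
Step 9: ref 1 → FAULT, frames=[4,6,5,1]
Total faults: 4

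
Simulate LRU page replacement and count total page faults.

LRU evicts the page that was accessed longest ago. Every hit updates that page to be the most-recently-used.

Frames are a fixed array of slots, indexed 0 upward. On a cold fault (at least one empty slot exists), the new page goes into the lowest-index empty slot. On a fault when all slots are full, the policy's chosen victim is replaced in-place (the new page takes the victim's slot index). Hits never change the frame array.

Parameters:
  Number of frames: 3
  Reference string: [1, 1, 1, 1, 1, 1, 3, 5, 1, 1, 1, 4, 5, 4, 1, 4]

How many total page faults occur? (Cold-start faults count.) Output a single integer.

Answer: 4

Derivation:
Step 0: ref 1 → FAULT, frames=[1,-,-]
Step 1: ref 1 → HIT, frames=[1,-,-]
Step 2: ref 1 → HIT, frames=[1,-,-]
Step 3: ref 1 → HIT, frames=[1,-,-]
Step 4: ref 1 → HIT, frames=[1,-,-]
Step 5: ref 1 → HIT, frames=[1,-,-]
Step 6: ref 3 → FAULT, frames=[1,3,-]
Step 7: ref 5 → FAULT, frames=[1,3,5]
Step 8: ref 1 → HIT, frames=[1,3,5]
Step 9: ref 1 → HIT, frames=[1,3,5]
Step 10: ref 1 → HIT, frames=[1,3,5]
Step 11: ref 4 → FAULT (evict 3), frames=[1,4,5]
Step 12: ref 5 → HIT, frames=[1,4,5]
Step 13: ref 4 → HIT, frames=[1,4,5]
Step 14: ref 1 → HIT, frames=[1,4,5]
Step 15: ref 4 → HIT, frames=[1,4,5]
Total faults: 4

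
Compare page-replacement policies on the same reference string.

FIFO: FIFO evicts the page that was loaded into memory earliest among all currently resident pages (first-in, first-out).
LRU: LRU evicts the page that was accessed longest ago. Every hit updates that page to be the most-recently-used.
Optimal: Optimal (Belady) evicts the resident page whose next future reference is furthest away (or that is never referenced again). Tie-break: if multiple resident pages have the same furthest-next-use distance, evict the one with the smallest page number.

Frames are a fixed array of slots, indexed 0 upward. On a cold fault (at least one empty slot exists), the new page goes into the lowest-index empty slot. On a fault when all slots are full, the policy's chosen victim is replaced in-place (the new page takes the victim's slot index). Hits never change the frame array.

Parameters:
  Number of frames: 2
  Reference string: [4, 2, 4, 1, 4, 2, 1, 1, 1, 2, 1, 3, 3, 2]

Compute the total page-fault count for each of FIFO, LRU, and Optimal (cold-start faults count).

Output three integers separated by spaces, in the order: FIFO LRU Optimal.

Answer: 8 7 5

Derivation:
--- FIFO ---
  step 0: ref 4 -> FAULT, frames=[4,-] (faults so far: 1)
  step 1: ref 2 -> FAULT, frames=[4,2] (faults so far: 2)
  step 2: ref 4 -> HIT, frames=[4,2] (faults so far: 2)
  step 3: ref 1 -> FAULT, evict 4, frames=[1,2] (faults so far: 3)
  step 4: ref 4 -> FAULT, evict 2, frames=[1,4] (faults so far: 4)
  step 5: ref 2 -> FAULT, evict 1, frames=[2,4] (faults so far: 5)
  step 6: ref 1 -> FAULT, evict 4, frames=[2,1] (faults so far: 6)
  step 7: ref 1 -> HIT, frames=[2,1] (faults so far: 6)
  step 8: ref 1 -> HIT, frames=[2,1] (faults so far: 6)
  step 9: ref 2 -> HIT, frames=[2,1] (faults so far: 6)
  step 10: ref 1 -> HIT, frames=[2,1] (faults so far: 6)
  step 11: ref 3 -> FAULT, evict 2, frames=[3,1] (faults so far: 7)
  step 12: ref 3 -> HIT, frames=[3,1] (faults so far: 7)
  step 13: ref 2 -> FAULT, evict 1, frames=[3,2] (faults so far: 8)
  FIFO total faults: 8
--- LRU ---
  step 0: ref 4 -> FAULT, frames=[4,-] (faults so far: 1)
  step 1: ref 2 -> FAULT, frames=[4,2] (faults so far: 2)
  step 2: ref 4 -> HIT, frames=[4,2] (faults so far: 2)
  step 3: ref 1 -> FAULT, evict 2, frames=[4,1] (faults so far: 3)
  step 4: ref 4 -> HIT, frames=[4,1] (faults so far: 3)
  step 5: ref 2 -> FAULT, evict 1, frames=[4,2] (faults so far: 4)
  step 6: ref 1 -> FAULT, evict 4, frames=[1,2] (faults so far: 5)
  step 7: ref 1 -> HIT, frames=[1,2] (faults so far: 5)
  step 8: ref 1 -> HIT, frames=[1,2] (faults so far: 5)
  step 9: ref 2 -> HIT, frames=[1,2] (faults so far: 5)
  step 10: ref 1 -> HIT, frames=[1,2] (faults so far: 5)
  step 11: ref 3 -> FAULT, evict 2, frames=[1,3] (faults so far: 6)
  step 12: ref 3 -> HIT, frames=[1,3] (faults so far: 6)
  step 13: ref 2 -> FAULT, evict 1, frames=[2,3] (faults so far: 7)
  LRU total faults: 7
--- Optimal ---
  step 0: ref 4 -> FAULT, frames=[4,-] (faults so far: 1)
  step 1: ref 2 -> FAULT, frames=[4,2] (faults so far: 2)
  step 2: ref 4 -> HIT, frames=[4,2] (faults so far: 2)
  step 3: ref 1 -> FAULT, evict 2, frames=[4,1] (faults so far: 3)
  step 4: ref 4 -> HIT, frames=[4,1] (faults so far: 3)
  step 5: ref 2 -> FAULT, evict 4, frames=[2,1] (faults so far: 4)
  step 6: ref 1 -> HIT, frames=[2,1] (faults so far: 4)
  step 7: ref 1 -> HIT, frames=[2,1] (faults so far: 4)
  step 8: ref 1 -> HIT, frames=[2,1] (faults so far: 4)
  step 9: ref 2 -> HIT, frames=[2,1] (faults so far: 4)
  step 10: ref 1 -> HIT, frames=[2,1] (faults so far: 4)
  step 11: ref 3 -> FAULT, evict 1, frames=[2,3] (faults so far: 5)
  step 12: ref 3 -> HIT, frames=[2,3] (faults so far: 5)
  step 13: ref 2 -> HIT, frames=[2,3] (faults so far: 5)
  Optimal total faults: 5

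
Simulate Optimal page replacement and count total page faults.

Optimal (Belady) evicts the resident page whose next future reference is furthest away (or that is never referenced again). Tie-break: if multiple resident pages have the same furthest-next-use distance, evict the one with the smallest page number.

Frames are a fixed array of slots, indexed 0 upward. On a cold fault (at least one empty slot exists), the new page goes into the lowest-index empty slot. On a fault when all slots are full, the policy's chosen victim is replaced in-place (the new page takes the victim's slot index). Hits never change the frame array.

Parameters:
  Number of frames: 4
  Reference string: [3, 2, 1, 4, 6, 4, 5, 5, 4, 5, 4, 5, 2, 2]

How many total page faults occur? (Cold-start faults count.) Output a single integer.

Answer: 6

Derivation:
Step 0: ref 3 → FAULT, frames=[3,-,-,-]
Step 1: ref 2 → FAULT, frames=[3,2,-,-]
Step 2: ref 1 → FAULT, frames=[3,2,1,-]
Step 3: ref 4 → FAULT, frames=[3,2,1,4]
Step 4: ref 6 → FAULT (evict 1), frames=[3,2,6,4]
Step 5: ref 4 → HIT, frames=[3,2,6,4]
Step 6: ref 5 → FAULT (evict 3), frames=[5,2,6,4]
Step 7: ref 5 → HIT, frames=[5,2,6,4]
Step 8: ref 4 → HIT, frames=[5,2,6,4]
Step 9: ref 5 → HIT, frames=[5,2,6,4]
Step 10: ref 4 → HIT, frames=[5,2,6,4]
Step 11: ref 5 → HIT, frames=[5,2,6,4]
Step 12: ref 2 → HIT, frames=[5,2,6,4]
Step 13: ref 2 → HIT, frames=[5,2,6,4]
Total faults: 6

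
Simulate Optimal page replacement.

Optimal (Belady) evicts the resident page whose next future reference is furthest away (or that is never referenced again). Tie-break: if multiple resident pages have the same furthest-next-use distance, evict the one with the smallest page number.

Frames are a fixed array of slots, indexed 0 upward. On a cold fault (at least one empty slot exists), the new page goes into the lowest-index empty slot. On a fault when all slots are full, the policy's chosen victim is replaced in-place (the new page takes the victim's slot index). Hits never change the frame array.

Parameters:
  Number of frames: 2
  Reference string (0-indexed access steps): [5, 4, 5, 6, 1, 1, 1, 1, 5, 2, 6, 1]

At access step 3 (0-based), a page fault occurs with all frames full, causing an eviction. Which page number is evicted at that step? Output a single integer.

Step 0: ref 5 -> FAULT, frames=[5,-]
Step 1: ref 4 -> FAULT, frames=[5,4]
Step 2: ref 5 -> HIT, frames=[5,4]
Step 3: ref 6 -> FAULT, evict 4, frames=[5,6]
At step 3: evicted page 4

Answer: 4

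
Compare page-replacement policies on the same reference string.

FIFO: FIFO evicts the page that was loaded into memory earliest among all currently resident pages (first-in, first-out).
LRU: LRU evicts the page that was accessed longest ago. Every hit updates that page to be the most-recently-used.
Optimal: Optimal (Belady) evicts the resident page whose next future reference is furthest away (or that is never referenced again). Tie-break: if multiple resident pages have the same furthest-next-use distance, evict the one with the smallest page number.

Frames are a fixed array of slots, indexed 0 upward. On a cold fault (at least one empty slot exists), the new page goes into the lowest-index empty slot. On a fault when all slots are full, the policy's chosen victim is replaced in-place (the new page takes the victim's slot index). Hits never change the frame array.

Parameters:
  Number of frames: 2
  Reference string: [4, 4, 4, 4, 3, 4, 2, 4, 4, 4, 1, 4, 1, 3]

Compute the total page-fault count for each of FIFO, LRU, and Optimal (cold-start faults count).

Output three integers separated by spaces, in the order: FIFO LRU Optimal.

Answer: 6 5 5

Derivation:
--- FIFO ---
  step 0: ref 4 -> FAULT, frames=[4,-] (faults so far: 1)
  step 1: ref 4 -> HIT, frames=[4,-] (faults so far: 1)
  step 2: ref 4 -> HIT, frames=[4,-] (faults so far: 1)
  step 3: ref 4 -> HIT, frames=[4,-] (faults so far: 1)
  step 4: ref 3 -> FAULT, frames=[4,3] (faults so far: 2)
  step 5: ref 4 -> HIT, frames=[4,3] (faults so far: 2)
  step 6: ref 2 -> FAULT, evict 4, frames=[2,3] (faults so far: 3)
  step 7: ref 4 -> FAULT, evict 3, frames=[2,4] (faults so far: 4)
  step 8: ref 4 -> HIT, frames=[2,4] (faults so far: 4)
  step 9: ref 4 -> HIT, frames=[2,4] (faults so far: 4)
  step 10: ref 1 -> FAULT, evict 2, frames=[1,4] (faults so far: 5)
  step 11: ref 4 -> HIT, frames=[1,4] (faults so far: 5)
  step 12: ref 1 -> HIT, frames=[1,4] (faults so far: 5)
  step 13: ref 3 -> FAULT, evict 4, frames=[1,3] (faults so far: 6)
  FIFO total faults: 6
--- LRU ---
  step 0: ref 4 -> FAULT, frames=[4,-] (faults so far: 1)
  step 1: ref 4 -> HIT, frames=[4,-] (faults so far: 1)
  step 2: ref 4 -> HIT, frames=[4,-] (faults so far: 1)
  step 3: ref 4 -> HIT, frames=[4,-] (faults so far: 1)
  step 4: ref 3 -> FAULT, frames=[4,3] (faults so far: 2)
  step 5: ref 4 -> HIT, frames=[4,3] (faults so far: 2)
  step 6: ref 2 -> FAULT, evict 3, frames=[4,2] (faults so far: 3)
  step 7: ref 4 -> HIT, frames=[4,2] (faults so far: 3)
  step 8: ref 4 -> HIT, frames=[4,2] (faults so far: 3)
  step 9: ref 4 -> HIT, frames=[4,2] (faults so far: 3)
  step 10: ref 1 -> FAULT, evict 2, frames=[4,1] (faults so far: 4)
  step 11: ref 4 -> HIT, frames=[4,1] (faults so far: 4)
  step 12: ref 1 -> HIT, frames=[4,1] (faults so far: 4)
  step 13: ref 3 -> FAULT, evict 4, frames=[3,1] (faults so far: 5)
  LRU total faults: 5
--- Optimal ---
  step 0: ref 4 -> FAULT, frames=[4,-] (faults so far: 1)
  step 1: ref 4 -> HIT, frames=[4,-] (faults so far: 1)
  step 2: ref 4 -> HIT, frames=[4,-] (faults so far: 1)
  step 3: ref 4 -> HIT, frames=[4,-] (faults so far: 1)
  step 4: ref 3 -> FAULT, frames=[4,3] (faults so far: 2)
  step 5: ref 4 -> HIT, frames=[4,3] (faults so far: 2)
  step 6: ref 2 -> FAULT, evict 3, frames=[4,2] (faults so far: 3)
  step 7: ref 4 -> HIT, frames=[4,2] (faults so far: 3)
  step 8: ref 4 -> HIT, frames=[4,2] (faults so far: 3)
  step 9: ref 4 -> HIT, frames=[4,2] (faults so far: 3)
  step 10: ref 1 -> FAULT, evict 2, frames=[4,1] (faults so far: 4)
  step 11: ref 4 -> HIT, frames=[4,1] (faults so far: 4)
  step 12: ref 1 -> HIT, frames=[4,1] (faults so far: 4)
  step 13: ref 3 -> FAULT, evict 1, frames=[4,3] (faults so far: 5)
  Optimal total faults: 5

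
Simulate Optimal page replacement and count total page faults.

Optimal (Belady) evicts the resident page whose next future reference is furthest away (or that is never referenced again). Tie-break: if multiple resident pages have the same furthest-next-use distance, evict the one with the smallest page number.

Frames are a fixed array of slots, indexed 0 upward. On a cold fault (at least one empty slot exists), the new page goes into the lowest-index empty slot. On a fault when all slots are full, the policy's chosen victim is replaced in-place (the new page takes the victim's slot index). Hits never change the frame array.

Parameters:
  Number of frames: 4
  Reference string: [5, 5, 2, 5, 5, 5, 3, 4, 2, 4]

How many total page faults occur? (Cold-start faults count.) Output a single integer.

Answer: 4

Derivation:
Step 0: ref 5 → FAULT, frames=[5,-,-,-]
Step 1: ref 5 → HIT, frames=[5,-,-,-]
Step 2: ref 2 → FAULT, frames=[5,2,-,-]
Step 3: ref 5 → HIT, frames=[5,2,-,-]
Step 4: ref 5 → HIT, frames=[5,2,-,-]
Step 5: ref 5 → HIT, frames=[5,2,-,-]
Step 6: ref 3 → FAULT, frames=[5,2,3,-]
Step 7: ref 4 → FAULT, frames=[5,2,3,4]
Step 8: ref 2 → HIT, frames=[5,2,3,4]
Step 9: ref 4 → HIT, frames=[5,2,3,4]
Total faults: 4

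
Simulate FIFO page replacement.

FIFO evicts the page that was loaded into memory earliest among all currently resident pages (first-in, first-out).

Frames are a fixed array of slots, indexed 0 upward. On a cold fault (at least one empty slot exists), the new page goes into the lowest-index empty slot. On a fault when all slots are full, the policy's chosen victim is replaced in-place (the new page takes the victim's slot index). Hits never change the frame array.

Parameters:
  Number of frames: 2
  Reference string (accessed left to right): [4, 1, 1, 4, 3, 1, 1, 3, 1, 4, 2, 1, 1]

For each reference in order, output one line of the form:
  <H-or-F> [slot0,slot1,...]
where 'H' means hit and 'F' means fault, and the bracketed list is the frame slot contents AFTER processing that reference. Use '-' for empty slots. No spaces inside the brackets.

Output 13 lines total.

F [4,-]
F [4,1]
H [4,1]
H [4,1]
F [3,1]
H [3,1]
H [3,1]
H [3,1]
H [3,1]
F [3,4]
F [2,4]
F [2,1]
H [2,1]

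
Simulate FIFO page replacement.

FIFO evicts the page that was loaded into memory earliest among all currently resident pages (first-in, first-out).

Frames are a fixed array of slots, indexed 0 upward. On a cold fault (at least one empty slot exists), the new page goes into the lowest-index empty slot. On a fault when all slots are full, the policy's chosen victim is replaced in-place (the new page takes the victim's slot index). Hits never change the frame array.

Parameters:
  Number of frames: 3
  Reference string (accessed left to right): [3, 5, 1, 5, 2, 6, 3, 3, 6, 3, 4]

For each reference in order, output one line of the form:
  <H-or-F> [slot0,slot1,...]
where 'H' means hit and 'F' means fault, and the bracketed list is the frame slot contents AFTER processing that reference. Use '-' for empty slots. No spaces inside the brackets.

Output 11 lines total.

F [3,-,-]
F [3,5,-]
F [3,5,1]
H [3,5,1]
F [2,5,1]
F [2,6,1]
F [2,6,3]
H [2,6,3]
H [2,6,3]
H [2,6,3]
F [4,6,3]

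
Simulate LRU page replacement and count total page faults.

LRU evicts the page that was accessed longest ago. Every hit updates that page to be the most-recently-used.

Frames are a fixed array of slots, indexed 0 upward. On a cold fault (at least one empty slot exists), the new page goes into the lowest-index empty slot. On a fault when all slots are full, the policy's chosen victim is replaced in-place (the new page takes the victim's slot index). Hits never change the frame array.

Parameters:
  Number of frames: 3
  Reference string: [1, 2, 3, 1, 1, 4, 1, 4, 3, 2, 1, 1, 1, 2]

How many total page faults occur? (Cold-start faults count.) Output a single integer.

Answer: 6

Derivation:
Step 0: ref 1 → FAULT, frames=[1,-,-]
Step 1: ref 2 → FAULT, frames=[1,2,-]
Step 2: ref 3 → FAULT, frames=[1,2,3]
Step 3: ref 1 → HIT, frames=[1,2,3]
Step 4: ref 1 → HIT, frames=[1,2,3]
Step 5: ref 4 → FAULT (evict 2), frames=[1,4,3]
Step 6: ref 1 → HIT, frames=[1,4,3]
Step 7: ref 4 → HIT, frames=[1,4,3]
Step 8: ref 3 → HIT, frames=[1,4,3]
Step 9: ref 2 → FAULT (evict 1), frames=[2,4,3]
Step 10: ref 1 → FAULT (evict 4), frames=[2,1,3]
Step 11: ref 1 → HIT, frames=[2,1,3]
Step 12: ref 1 → HIT, frames=[2,1,3]
Step 13: ref 2 → HIT, frames=[2,1,3]
Total faults: 6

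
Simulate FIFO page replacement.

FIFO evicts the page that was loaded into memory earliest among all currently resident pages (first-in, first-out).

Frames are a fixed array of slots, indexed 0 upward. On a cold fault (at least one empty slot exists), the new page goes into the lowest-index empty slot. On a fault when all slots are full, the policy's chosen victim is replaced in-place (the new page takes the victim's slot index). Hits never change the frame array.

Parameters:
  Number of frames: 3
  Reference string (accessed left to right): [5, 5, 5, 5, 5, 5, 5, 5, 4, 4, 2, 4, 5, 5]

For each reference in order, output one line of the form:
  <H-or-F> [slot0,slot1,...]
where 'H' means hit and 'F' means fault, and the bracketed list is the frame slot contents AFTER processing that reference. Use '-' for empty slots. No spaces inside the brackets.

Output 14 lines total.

F [5,-,-]
H [5,-,-]
H [5,-,-]
H [5,-,-]
H [5,-,-]
H [5,-,-]
H [5,-,-]
H [5,-,-]
F [5,4,-]
H [5,4,-]
F [5,4,2]
H [5,4,2]
H [5,4,2]
H [5,4,2]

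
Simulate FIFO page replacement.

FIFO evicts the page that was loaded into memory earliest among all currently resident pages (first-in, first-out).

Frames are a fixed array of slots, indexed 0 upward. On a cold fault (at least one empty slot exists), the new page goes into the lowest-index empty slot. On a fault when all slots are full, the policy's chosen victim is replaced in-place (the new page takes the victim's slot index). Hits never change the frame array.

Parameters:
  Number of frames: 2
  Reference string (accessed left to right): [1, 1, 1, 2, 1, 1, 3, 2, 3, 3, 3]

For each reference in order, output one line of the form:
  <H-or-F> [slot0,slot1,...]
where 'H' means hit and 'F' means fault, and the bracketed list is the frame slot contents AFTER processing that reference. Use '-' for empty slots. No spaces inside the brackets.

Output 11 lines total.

F [1,-]
H [1,-]
H [1,-]
F [1,2]
H [1,2]
H [1,2]
F [3,2]
H [3,2]
H [3,2]
H [3,2]
H [3,2]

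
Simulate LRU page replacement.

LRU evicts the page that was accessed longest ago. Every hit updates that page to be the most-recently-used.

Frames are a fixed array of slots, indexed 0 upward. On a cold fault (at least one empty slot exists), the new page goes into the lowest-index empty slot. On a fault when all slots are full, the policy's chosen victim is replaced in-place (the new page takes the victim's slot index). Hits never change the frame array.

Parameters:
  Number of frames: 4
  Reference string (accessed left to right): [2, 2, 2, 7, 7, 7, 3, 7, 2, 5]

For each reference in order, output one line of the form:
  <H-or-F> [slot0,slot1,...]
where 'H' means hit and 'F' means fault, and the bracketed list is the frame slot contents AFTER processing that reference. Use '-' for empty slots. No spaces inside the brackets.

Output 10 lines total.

F [2,-,-,-]
H [2,-,-,-]
H [2,-,-,-]
F [2,7,-,-]
H [2,7,-,-]
H [2,7,-,-]
F [2,7,3,-]
H [2,7,3,-]
H [2,7,3,-]
F [2,7,3,5]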